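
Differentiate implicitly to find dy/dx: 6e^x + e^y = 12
Differentiate both sides with respect to x, treating y as y(x). By the chain rule, any term containing y contributes a factor of y' = dy/dx when we differentiate it.

Move every term to one side and write the relation as F(x, y) = 0. Term by term,
  d/dx[6e^(x)] = 6e^(x)
  d/dx[e^(y)] = y'·e^(y)
  d/dx[-12] = 0

The pieces without y' make up ∂F/∂x and the coefficient of y' is ∂F/∂y:
  ∂F/∂x = 6e^(x),
  ∂F/∂y = e^(y).

Since d/dx[F] = ∂F/∂x + (∂F/∂y)·y' = 0, solve for y':
  (∂F/∂y)·y' = -∂F/∂x
  dy/dx = -(∂F/∂x)/(∂F/∂y) = -(6e^(x))/(e^(y)) = -6e^(x - y)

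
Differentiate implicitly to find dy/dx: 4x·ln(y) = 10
Differentiate the relation implicitly: treat y = y(x) and apply the chain rule, so every y-derivative picks up a y' = dy/dx factor.

With everything moved to the left-hand side, differentiate term by term:
  d/dx[4x·ln(y)] = 4x·y'/y + 4ln(y)
  d/dx[-10] = 0

Separating the contributions that come from x directly and those that come through y:
  without y':      4ln(y)
  multiplying y':  4x/y

so (4ln(y)) + (4x/y)·y' = 0, and therefore
  dy/dx = -(4ln(y))/(4x/y) = -y·ln(y)/x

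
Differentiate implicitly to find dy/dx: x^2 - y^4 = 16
Apply d/dx to both sides, remembering that y depends on x. Each occurrence of y therefore brings in a y' = dy/dx via the chain rule.

With F(x, y) equal to the left-hand side minus the right, differentiate F term by term:
  d/dx[x^2] = 2x
  d/dx[-y^4] = -4y^3·y'
  d/dx[-16] = 0
Adding these up, d/dx[F] = 0 becomes
  (2x) + (-4y^3)·y' = 0,
so isolating y',
  dy/dx = -(2x)/(-4y^3) = x/(2y^3)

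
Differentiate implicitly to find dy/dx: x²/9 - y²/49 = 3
Differentiate the relation implicitly: treat y = y(x) and apply the chain rule, so every y-derivative picks up a y' = dy/dx factor.

With everything moved to the left-hand side, differentiate term by term:
  d/dx[x^2/9] = 2x/9
  d/dx[-y^2/49] = -2y·y'/49
  d/dx[-3] = 0

Separating the contributions that come from x directly and those that come through y:
  without y':      2x/9
  multiplying y':  -2y/49

so (2x/9) + (-2y/49)·y' = 0, and therefore
  dy/dx = -(2x/9)/(-2y/49) = 49x/(9y)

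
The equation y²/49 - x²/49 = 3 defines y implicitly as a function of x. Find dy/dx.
Differentiate the relation implicitly: treat y = y(x) and apply the chain rule, so every y-derivative picks up a y' = dy/dx factor.

With everything moved to the left-hand side, differentiate term by term:
  d/dx[-x^2/49] = -2x/49
  d/dx[y^2/49] = 2y·y'/49
  d/dx[-3] = 0

Separating the contributions that come from x directly and those that come through y:
  without y':      -2x/49
  multiplying y':  2y/49

so (-2x/49) + (2y/49)·y' = 0, and therefore
  dy/dx = -(-2x/49)/(2y/49) = x/y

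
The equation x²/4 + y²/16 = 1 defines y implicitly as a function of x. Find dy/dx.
Apply d/dx to both sides, remembering that y depends on x. Each occurrence of y therefore brings in a y' = dy/dx via the chain rule.

With F(x, y) equal to the left-hand side minus the right, differentiate F term by term:
  d/dx[x^2/4] = x/2
  d/dx[y^2/16] = y·y'/8
  d/dx[-1] = 0
Adding these up, d/dx[F] = 0 becomes
  (x/2) + (y/8)·y' = 0,
so isolating y',
  dy/dx = -(x/2)/(y/8) = -4x/y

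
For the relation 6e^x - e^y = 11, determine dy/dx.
Apply d/dx to both sides, remembering that y depends on x. Each occurrence of y therefore brings in a y' = dy/dx via the chain rule.

With F(x, y) equal to the left-hand side minus the right, differentiate F term by term:
  d/dx[6e^(x)] = 6e^(x)
  d/dx[-e^(y)] = -y'·e^(y)
  d/dx[-11] = 0
Adding these up, d/dx[F] = 0 becomes
  (6e^(x)) + (-e^(y))·y' = 0,
so isolating y',
  dy/dx = -(6e^(x))/(-e^(y)) = 6e^(x - y)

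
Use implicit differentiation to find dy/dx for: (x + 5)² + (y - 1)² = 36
Take d/dx of both sides. Since y is implicitly a function of x, the chain rule attaches a y' = dy/dx factor whenever we differentiate through y.

Set F(x, y) = (left side) − (right side), so the curve is F = 0. Differentiating each term of F:
  d/dx[(x + 5)^2] = 2x + 10
  d/dx[(y - 1)^2] = 2·y'(y - 1)
  d/dx[-36] = 0

Collecting, the y'-free part is the partial derivative in x and the y' coefficient is the partial derivative in y:
  ∂F/∂x = 2x + 10
  ∂F/∂y = 2y - 2

so d/dx[F(x, y(x))] = ∂F/∂x + (∂F/∂y)·y' = 0. Rearranging,
  dy/dx = -(∂F/∂x)/(∂F/∂y) = -(2x + 10)/(2y - 2) = (-x - 5)/(y - 1)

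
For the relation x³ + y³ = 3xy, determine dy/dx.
Differentiate both sides with respect to x, treating y as y(x). By the chain rule, any term containing y contributes a factor of y' = dy/dx when we differentiate it.

Move every term to one side and write the relation as F(x, y) = 0. Term by term,
  d/dx[x^3] = 3x^2
  d/dx[-3xy] = -3x·y' - 3y
  d/dx[y^3] = 3y^2·y'

The pieces without y' make up ∂F/∂x and the coefficient of y' is ∂F/∂y:
  ∂F/∂x = 3x^2 - 3y,
  ∂F/∂y = -3x + 3y^2.

Since d/dx[F] = ∂F/∂x + (∂F/∂y)·y' = 0, solve for y':
  (∂F/∂y)·y' = -∂F/∂x
  dy/dx = -(∂F/∂x)/(∂F/∂y) = -(3x^2 - 3y)/(-3x + 3y^2) = (x^2 - y)/(x - y^2)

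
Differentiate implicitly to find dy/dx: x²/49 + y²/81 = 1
Take d/dx of both sides. Since y is implicitly a function of x, the chain rule attaches a y' = dy/dx factor whenever we differentiate through y.

Set F(x, y) = (left side) − (right side), so the curve is F = 0. Differentiating each term of F:
  d/dx[x^2/49] = 2x/49
  d/dx[y^2/81] = 2y·y'/81
  d/dx[-1] = 0

Collecting, the y'-free part is the partial derivative in x and the y' coefficient is the partial derivative in y:
  ∂F/∂x = 2x/49
  ∂F/∂y = 2y/81

so d/dx[F(x, y(x))] = ∂F/∂x + (∂F/∂y)·y' = 0. Rearranging,
  dy/dx = -(∂F/∂x)/(∂F/∂y) = -(2x/49)/(2y/81) = -81x/(49y)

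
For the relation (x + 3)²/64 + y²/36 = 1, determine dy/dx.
Apply d/dx to both sides, remembering that y depends on x. Each occurrence of y therefore brings in a y' = dy/dx via the chain rule.

With F(x, y) equal to the left-hand side minus the right, differentiate F term by term:
  d/dx[y^2/36] = y·y'/18
  d/dx[(x + 3)^2/64] = x/32 + 3/32
  d/dx[-1] = 0
Adding these up, d/dx[F] = 0 becomes
  (x/32 + 3/32) + (y/18)·y' = 0,
so isolating y',
  dy/dx = -(x/32 + 3/32)/(y/18)
        = -((x + 3)/32)/(y/18) = 9(-x - 3)/(16y)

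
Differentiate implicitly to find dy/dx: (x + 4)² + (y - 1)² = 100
Apply d/dx to both sides, remembering that y depends on x. Each occurrence of y therefore brings in a y' = dy/dx via the chain rule.

With F(x, y) equal to the left-hand side minus the right, differentiate F term by term:
  d/dx[(x + 4)^2] = 2x + 8
  d/dx[(y - 1)^2] = 2·y'(y - 1)
  d/dx[-100] = 0
Adding these up, d/dx[F] = 0 becomes
  (2x + 8) + (2y - 2)·y' = 0,
so isolating y',
  dy/dx = -(2x + 8)/(2y - 2) = (-x - 4)/(y - 1)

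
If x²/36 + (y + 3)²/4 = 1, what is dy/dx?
Differentiate both sides with respect to x, treating y as y(x). By the chain rule, any term containing y contributes a factor of y' = dy/dx when we differentiate it.

Move every term to one side and write the relation as F(x, y) = 0. Term by term,
  d/dx[x^2/36] = x/18
  d/dx[(y + 3)^2/4] = y'(y + 3)/2
  d/dx[-1] = 0

The pieces without y' make up ∂F/∂x and the coefficient of y' is ∂F/∂y:
  ∂F/∂x = x/18,
  ∂F/∂y = y/2 + 3/2.

Since d/dx[F] = ∂F/∂x + (∂F/∂y)·y' = 0, solve for y':
  (∂F/∂y)·y' = -∂F/∂x
  dy/dx = -(∂F/∂x)/(∂F/∂y) = -(x/18)/(y/2 + 3/2)
        = -(x/18)/((y + 3)/2) = -x/(9y + 27)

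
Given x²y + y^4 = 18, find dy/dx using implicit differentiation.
Differentiate the relation implicitly: treat y = y(x) and apply the chain rule, so every y-derivative picks up a y' = dy/dx factor.

With everything moved to the left-hand side, differentiate term by term:
  d/dx[x^2y] = x^2·y' + 2xy
  d/dx[y^4] = 4y^3·y'
  d/dx[-18] = 0

Separating the contributions that come from x directly and those that come through y:
  without y':      2xy
  multiplying y':  x^2 + 4y^3

so (2xy) + (x^2 + 4y^3)·y' = 0, and therefore
  dy/dx = -(2xy)/(x^2 + 4y^3) = -2xy/(x^2 + 4y^3)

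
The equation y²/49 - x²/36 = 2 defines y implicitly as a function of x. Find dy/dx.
Differentiate both sides with respect to x, treating y as y(x). By the chain rule, any term containing y contributes a factor of y' = dy/dx when we differentiate it.

Move every term to one side and write the relation as F(x, y) = 0. Term by term,
  d/dx[-x^2/36] = -x/18
  d/dx[y^2/49] = 2y·y'/49
  d/dx[-2] = 0

The pieces without y' make up ∂F/∂x and the coefficient of y' is ∂F/∂y:
  ∂F/∂x = -x/18,
  ∂F/∂y = 2y/49.

Since d/dx[F] = ∂F/∂x + (∂F/∂y)·y' = 0, solve for y':
  (∂F/∂y)·y' = -∂F/∂x
  dy/dx = -(∂F/∂x)/(∂F/∂y) = -(-x/18)/(2y/49) = 49x/(36y)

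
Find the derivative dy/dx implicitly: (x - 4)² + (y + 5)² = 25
Differentiate the relation implicitly: treat y = y(x) and apply the chain rule, so every y-derivative picks up a y' = dy/dx factor.

With everything moved to the left-hand side, differentiate term by term:
  d/dx[(x - 4)^2] = 2x - 8
  d/dx[(y + 5)^2] = 2·y'(y + 5)
  d/dx[-25] = 0

Separating the contributions that come from x directly and those that come through y:
  without y':      2x - 8
  multiplying y':  2y + 10

so (2x - 8) + (2y + 10)·y' = 0, and therefore
  dy/dx = -(2x - 8)/(2y + 10) = (4 - x)/(y + 5)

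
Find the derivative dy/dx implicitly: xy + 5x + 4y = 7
Take d/dx of both sides. Since y is implicitly a function of x, the chain rule attaches a y' = dy/dx factor whenever we differentiate through y.

Set F(x, y) = (left side) − (right side), so the curve is F = 0. Differentiating each term of F:
  d/dx[xy] = x·y' + y
  d/dx[5x] = 5
  d/dx[4y] = 4·y'
  d/dx[-7] = 0

Collecting, the y'-free part is the partial derivative in x and the y' coefficient is the partial derivative in y:
  ∂F/∂x = y + 5
  ∂F/∂y = x + 4

so d/dx[F(x, y(x))] = ∂F/∂x + (∂F/∂y)·y' = 0. Rearranging,
  dy/dx = -(∂F/∂x)/(∂F/∂y) = -(y + 5)/(x + 4) = (-y - 5)/(x + 4)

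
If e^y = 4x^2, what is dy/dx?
Take d/dx of both sides. Since y is implicitly a function of x, the chain rule attaches a y' = dy/dx factor whenever we differentiate through y.

Set F(x, y) = (left side) − (right side), so the curve is F = 0. Differentiating each term of F:
  d/dx[-4x^2] = -8x
  d/dx[e^(y)] = y'·e^(y)

Collecting, the y'-free part is the partial derivative in x and the y' coefficient is the partial derivative in y:
  ∂F/∂x = -8x
  ∂F/∂y = e^(y)

so d/dx[F(x, y(x))] = ∂F/∂x + (∂F/∂y)·y' = 0. Rearranging,
  dy/dx = -(∂F/∂x)/(∂F/∂y) = -(-8x)/(e^(y)) = 8x·e^(-y)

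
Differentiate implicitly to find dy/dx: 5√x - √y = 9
Take d/dx of both sides. Since y is implicitly a function of x, the chain rule attaches a y' = dy/dx factor whenever we differentiate through y.

Set F(x, y) = (left side) − (right side), so the curve is F = 0. Differentiating each term of F:
  d/dx[5√(x)] = 5/(2√(x))
  d/dx[-√(y)] = -y'/(2√(y))
  d/dx[-9] = 0

Collecting, the y'-free part is the partial derivative in x and the y' coefficient is the partial derivative in y:
  ∂F/∂x = 5/(2√(x))
  ∂F/∂y = -1/(2√(y))

so d/dx[F(x, y(x))] = ∂F/∂x + (∂F/∂y)·y' = 0. Rearranging,
  dy/dx = -(∂F/∂x)/(∂F/∂y) = -(5/(2√(x)))/(-1/(2√(y))) = 5√(y)/√(x)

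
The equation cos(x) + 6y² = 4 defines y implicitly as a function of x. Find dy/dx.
Take d/dx of both sides. Since y is implicitly a function of x, the chain rule attaches a y' = dy/dx factor whenever we differentiate through y.

Set F(x, y) = (left side) − (right side), so the curve is F = 0. Differentiating each term of F:
  d/dx[6y^2] = 12y·y'
  d/dx[cos(x)] = -sin(x)
  d/dx[-4] = 0

Collecting, the y'-free part is the partial derivative in x and the y' coefficient is the partial derivative in y:
  ∂F/∂x = -sin(x)
  ∂F/∂y = 12y

so d/dx[F(x, y(x))] = ∂F/∂x + (∂F/∂y)·y' = 0. Rearranging,
  dy/dx = -(∂F/∂x)/(∂F/∂y) = -(-sin(x))/(12y) = sin(x)/(12y)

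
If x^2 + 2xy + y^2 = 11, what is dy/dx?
Differentiate the relation implicitly: treat y = y(x) and apply the chain rule, so every y-derivative picks up a y' = dy/dx factor.

With everything moved to the left-hand side, differentiate term by term:
  d/dx[x^2] = 2x
  d/dx[2xy] = 2x·y' + 2y
  d/dx[y^2] = 2y·y'
  d/dx[-11] = 0

Separating the contributions that come from x directly and those that come through y:
  without y':      2x + 2y
  multiplying y':  2x + 2y

so (2x + 2y) + (2x + 2y)·y' = 0, and therefore
  dy/dx = -(2x + 2y)/(2x + 2y) = -1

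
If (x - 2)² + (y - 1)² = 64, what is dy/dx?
Apply d/dx to both sides, remembering that y depends on x. Each occurrence of y therefore brings in a y' = dy/dx via the chain rule.

With F(x, y) equal to the left-hand side minus the right, differentiate F term by term:
  d/dx[(x - 2)^2] = 2x - 4
  d/dx[(y - 1)^2] = 2·y'(y - 1)
  d/dx[-64] = 0
Adding these up, d/dx[F] = 0 becomes
  (2x - 4) + (2y - 2)·y' = 0,
so isolating y',
  dy/dx = -(2x - 4)/(2y - 2) = (2 - x)/(y - 1)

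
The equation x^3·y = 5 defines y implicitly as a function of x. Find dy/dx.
Take d/dx of both sides. Since y is implicitly a function of x, the chain rule attaches a y' = dy/dx factor whenever we differentiate through y.

Set F(x, y) = (left side) − (right side), so the curve is F = 0. Differentiating each term of F:
  d/dx[x^3y] = x^3·y' + 3x^2y
  d/dx[-5] = 0

Collecting, the y'-free part is the partial derivative in x and the y' coefficient is the partial derivative in y:
  ∂F/∂x = 3x^2y
  ∂F/∂y = x^3

so d/dx[F(x, y(x))] = ∂F/∂x + (∂F/∂y)·y' = 0. Rearranging,
  dy/dx = -(∂F/∂x)/(∂F/∂y) = -(3x^2y)/(x^3) = -3y/x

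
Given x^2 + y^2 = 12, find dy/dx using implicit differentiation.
Take d/dx of both sides. Since y is implicitly a function of x, the chain rule attaches a y' = dy/dx factor whenever we differentiate through y.

Set F(x, y) = (left side) − (right side), so the curve is F = 0. Differentiating each term of F:
  d/dx[x^2] = 2x
  d/dx[y^2] = 2y·y'
  d/dx[-12] = 0

Collecting, the y'-free part is the partial derivative in x and the y' coefficient is the partial derivative in y:
  ∂F/∂x = 2x
  ∂F/∂y = 2y

so d/dx[F(x, y(x))] = ∂F/∂x + (∂F/∂y)·y' = 0. Rearranging,
  dy/dx = -(∂F/∂x)/(∂F/∂y) = -(2x)/(2y) = -x/y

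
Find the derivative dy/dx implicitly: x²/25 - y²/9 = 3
Apply d/dx to both sides, remembering that y depends on x. Each occurrence of y therefore brings in a y' = dy/dx via the chain rule.

With F(x, y) equal to the left-hand side minus the right, differentiate F term by term:
  d/dx[x^2/25] = 2x/25
  d/dx[-y^2/9] = -2y·y'/9
  d/dx[-3] = 0
Adding these up, d/dx[F] = 0 becomes
  (2x/25) + (-2y/9)·y' = 0,
so isolating y',
  dy/dx = -(2x/25)/(-2y/9) = 9x/(25y)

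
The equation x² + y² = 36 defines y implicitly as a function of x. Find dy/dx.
Apply d/dx to both sides, remembering that y depends on x. Each occurrence of y therefore brings in a y' = dy/dx via the chain rule.

With F(x, y) equal to the left-hand side minus the right, differentiate F term by term:
  d/dx[x^2] = 2x
  d/dx[y^2] = 2y·y'
  d/dx[-36] = 0
Adding these up, d/dx[F] = 0 becomes
  (2x) + (2y)·y' = 0,
so isolating y',
  dy/dx = -(2x)/(2y) = -x/y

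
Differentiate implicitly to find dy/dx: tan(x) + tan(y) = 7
Take d/dx of both sides. Since y is implicitly a function of x, the chain rule attaches a y' = dy/dx factor whenever we differentiate through y.

Set F(x, y) = (left side) − (right side), so the curve is F = 0. Differentiating each term of F:
  d/dx[tan(x)] = tan(x)^2 + 1
  d/dx[tan(y)] = y'(tan(y)^2 + 1)
  d/dx[-7] = 0

Collecting, the y'-free part is the partial derivative in x and the y' coefficient is the partial derivative in y:
  ∂F/∂x = tan(x)^2 + 1
  ∂F/∂y = tan(y)^2 + 1

so d/dx[F(x, y(x))] = ∂F/∂x + (∂F/∂y)·y' = 0. Rearranging,
  dy/dx = -(∂F/∂x)/(∂F/∂y) = -(tan(x)^2 + 1)/(tan(y)^2 + 1) = -cos(y)^2/cos(x)^2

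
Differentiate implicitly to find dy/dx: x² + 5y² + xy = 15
Differentiate the relation implicitly: treat y = y(x) and apply the chain rule, so every y-derivative picks up a y' = dy/dx factor.

With everything moved to the left-hand side, differentiate term by term:
  d/dx[x^2] = 2x
  d/dx[xy] = x·y' + y
  d/dx[5y^2] = 10y·y'
  d/dx[-15] = 0

Separating the contributions that come from x directly and those that come through y:
  without y':      2x + y
  multiplying y':  x + 10y

so (2x + y) + (x + 10y)·y' = 0, and therefore
  dy/dx = -(2x + y)/(x + 10y) = (-2x - y)/(x + 10y)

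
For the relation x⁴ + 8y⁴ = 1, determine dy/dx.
Differentiate both sides with respect to x, treating y as y(x). By the chain rule, any term containing y contributes a factor of y' = dy/dx when we differentiate it.

Move every term to one side and write the relation as F(x, y) = 0. Term by term,
  d/dx[x^4] = 4x^3
  d/dx[8y^4] = 32y^3·y'
  d/dx[-1] = 0

The pieces without y' make up ∂F/∂x and the coefficient of y' is ∂F/∂y:
  ∂F/∂x = 4x^3,
  ∂F/∂y = 32y^3.

Since d/dx[F] = ∂F/∂x + (∂F/∂y)·y' = 0, solve for y':
  (∂F/∂y)·y' = -∂F/∂x
  dy/dx = -(∂F/∂x)/(∂F/∂y) = -(4x^3)/(32y^3) = -x^3/(8y^3)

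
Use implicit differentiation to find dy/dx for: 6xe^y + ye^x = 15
Differentiate both sides with respect to x, treating y as y(x). By the chain rule, any term containing y contributes a factor of y' = dy/dx when we differentiate it.

Move every term to one side and write the relation as F(x, y) = 0. Term by term,
  d/dx[6x·e^(y)] = 6x·y'·e^(y) + 6e^(y)
  d/dx[y·e^(x)] = y·e^(x) + y'·e^(x)
  d/dx[-15] = 0

The pieces without y' make up ∂F/∂x and the coefficient of y' is ∂F/∂y:
  ∂F/∂x = y·e^(x) + 6e^(y),
  ∂F/∂y = 6x·e^(y) + e^(x).

Since d/dx[F] = ∂F/∂x + (∂F/∂y)·y' = 0, solve for y':
  (∂F/∂y)·y' = -∂F/∂x
  dy/dx = -(∂F/∂x)/(∂F/∂y) = -(y·e^(x) + 6e^(y))/(6x·e^(y) + e^(x)) = (-y·e^(x) - 6e^(y))/(6x·e^(y) + e^(x))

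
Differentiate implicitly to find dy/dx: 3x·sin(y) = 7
Apply d/dx to both sides, remembering that y depends on x. Each occurrence of y therefore brings in a y' = dy/dx via the chain rule.

With F(x, y) equal to the left-hand side minus the right, differentiate F term by term:
  d/dx[3x·sin(y)] = 3x·y'·cos(y) + 3sin(y)
  d/dx[-7] = 0
Adding these up, d/dx[F] = 0 becomes
  (3sin(y)) + (3x·cos(y))·y' = 0,
so isolating y',
  dy/dx = -(3sin(y))/(3x·cos(y)) = -tan(y)/x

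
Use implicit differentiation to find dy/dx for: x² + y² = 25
Differentiate the relation implicitly: treat y = y(x) and apply the chain rule, so every y-derivative picks up a y' = dy/dx factor.

With everything moved to the left-hand side, differentiate term by term:
  d/dx[x^2] = 2x
  d/dx[y^2] = 2y·y'
  d/dx[-25] = 0

Separating the contributions that come from x directly and those that come through y:
  without y':      2x
  multiplying y':  2y

so (2x) + (2y)·y' = 0, and therefore
  dy/dx = -(2x)/(2y) = -x/y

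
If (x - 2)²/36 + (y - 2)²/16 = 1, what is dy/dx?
Differentiate the relation implicitly: treat y = y(x) and apply the chain rule, so every y-derivative picks up a y' = dy/dx factor.

With everything moved to the left-hand side, differentiate term by term:
  d/dx[(x - 2)^2/36] = x/18 - 1/9
  d/dx[(y - 2)^2/16] = y'(y - 2)/8
  d/dx[-1] = 0

Separating the contributions that come from x directly and those that come through y:
  without y':      x/18 - 1/9
  multiplying y':  y/8 - 1/4

so (x/18 - 1/9) + (y/8 - 1/4)·y' = 0, and therefore
  dy/dx = -(x/18 - 1/9)/(y/8 - 1/4)
        = -((x - 2)/18)/((y - 2)/8) = 4(2 - x)/(9(y - 2))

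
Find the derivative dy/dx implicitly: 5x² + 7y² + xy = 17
Differentiate both sides with respect to x, treating y as y(x). By the chain rule, any term containing y contributes a factor of y' = dy/dx when we differentiate it.

Move every term to one side and write the relation as F(x, y) = 0. Term by term,
  d/dx[5x^2] = 10x
  d/dx[xy] = x·y' + y
  d/dx[7y^2] = 14y·y'
  d/dx[-17] = 0

The pieces without y' make up ∂F/∂x and the coefficient of y' is ∂F/∂y:
  ∂F/∂x = 10x + y,
  ∂F/∂y = x + 14y.

Since d/dx[F] = ∂F/∂x + (∂F/∂y)·y' = 0, solve for y':
  (∂F/∂y)·y' = -∂F/∂x
  dy/dx = -(∂F/∂x)/(∂F/∂y) = -(10x + y)/(x + 14y) = (-10x - y)/(x + 14y)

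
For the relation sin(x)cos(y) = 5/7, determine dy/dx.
Take d/dx of both sides. Since y is implicitly a function of x, the chain rule attaches a y' = dy/dx factor whenever we differentiate through y.

Set F(x, y) = (left side) − (right side), so the curve is F = 0. Differentiating each term of F:
  d/dx[sin(x)·cos(y)] = -y'·sin(x)·sin(y) + cos(x)·cos(y)
  d/dx[-5/7] = 0

Collecting, the y'-free part is the partial derivative in x and the y' coefficient is the partial derivative in y:
  ∂F/∂x = cos(x)·cos(y)
  ∂F/∂y = -sin(x)·sin(y)

so d/dx[F(x, y(x))] = ∂F/∂x + (∂F/∂y)·y' = 0. Rearranging,
  dy/dx = -(∂F/∂x)/(∂F/∂y) = -(cos(x)·cos(y))/(-sin(x)·sin(y)) = 1/(tan(x)·tan(y))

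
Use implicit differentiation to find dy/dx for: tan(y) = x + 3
Take d/dx of both sides. Since y is implicitly a function of x, the chain rule attaches a y' = dy/dx factor whenever we differentiate through y.

Set F(x, y) = (left side) − (right side), so the curve is F = 0. Differentiating each term of F:
  d/dx[-x] = -1
  d/dx[tan(y)] = y'(tan(y)^2 + 1)
  d/dx[-3] = 0

Collecting, the y'-free part is the partial derivative in x and the y' coefficient is the partial derivative in y:
  ∂F/∂x = -1
  ∂F/∂y = tan(y)^2 + 1

so d/dx[F(x, y(x))] = ∂F/∂x + (∂F/∂y)·y' = 0. Rearranging,
  dy/dx = -(∂F/∂x)/(∂F/∂y) = -(-1)/(tan(y)^2 + 1) = cos(y)^2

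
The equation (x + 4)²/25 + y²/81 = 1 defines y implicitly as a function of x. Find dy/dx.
Differentiate the relation implicitly: treat y = y(x) and apply the chain rule, so every y-derivative picks up a y' = dy/dx factor.

With everything moved to the left-hand side, differentiate term by term:
  d/dx[y^2/81] = 2y·y'/81
  d/dx[(x + 4)^2/25] = 2x/25 + 8/25
  d/dx[-1] = 0

Separating the contributions that come from x directly and those that come through y:
  without y':      2x/25 + 8/25
  multiplying y':  2y/81

so (2x/25 + 8/25) + (2y/81)·y' = 0, and therefore
  dy/dx = -(2x/25 + 8/25)/(2y/81)
        = -(2(x + 4)/25)/(2y/81) = 81(-x - 4)/(25y)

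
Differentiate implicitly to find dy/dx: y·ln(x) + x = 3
Apply d/dx to both sides, remembering that y depends on x. Each occurrence of y therefore brings in a y' = dy/dx via the chain rule.

With F(x, y) equal to the left-hand side minus the right, differentiate F term by term:
  d/dx[x] = 1
  d/dx[y·ln(x)] = y'·ln(x) + y/x
  d/dx[-3] = 0
Adding these up, d/dx[F] = 0 becomes
  (1 + y/x) + (ln(x))·y' = 0,
so isolating y',
  dy/dx = -(1 + y/x)/(ln(x))
        = -((x + y)/x)/(ln(x)) = (-x - y)/(x·ln(x))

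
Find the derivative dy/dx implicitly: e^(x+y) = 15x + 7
Apply d/dx to both sides, remembering that y depends on x. Each occurrence of y therefore brings in a y' = dy/dx via the chain rule.

With F(x, y) equal to the left-hand side minus the right, differentiate F term by term:
  d/dx[-15x] = -15
  d/dx[e^(x + y)] = (y' + 1)·e^(x + y)
  d/dx[-7] = 0
Adding these up, d/dx[F] = 0 becomes
  (e^(x + y) - 15) + (e^(x + y))·y' = 0,
so isolating y',
  dy/dx = -(e^(x + y) - 15)/(e^(x + y)) = 15e^(-x - y) - 1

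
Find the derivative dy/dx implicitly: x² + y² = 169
Take d/dx of both sides. Since y is implicitly a function of x, the chain rule attaches a y' = dy/dx factor whenever we differentiate through y.

Set F(x, y) = (left side) − (right side), so the curve is F = 0. Differentiating each term of F:
  d/dx[x^2] = 2x
  d/dx[y^2] = 2y·y'
  d/dx[-169] = 0

Collecting, the y'-free part is the partial derivative in x and the y' coefficient is the partial derivative in y:
  ∂F/∂x = 2x
  ∂F/∂y = 2y

so d/dx[F(x, y(x))] = ∂F/∂x + (∂F/∂y)·y' = 0. Rearranging,
  dy/dx = -(∂F/∂x)/(∂F/∂y) = -(2x)/(2y) = -x/y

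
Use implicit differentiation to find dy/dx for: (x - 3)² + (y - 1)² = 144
Apply d/dx to both sides, remembering that y depends on x. Each occurrence of y therefore brings in a y' = dy/dx via the chain rule.

With F(x, y) equal to the left-hand side minus the right, differentiate F term by term:
  d/dx[(x - 3)^2] = 2x - 6
  d/dx[(y - 1)^2] = 2·y'(y - 1)
  d/dx[-144] = 0
Adding these up, d/dx[F] = 0 becomes
  (2x - 6) + (2y - 2)·y' = 0,
so isolating y',
  dy/dx = -(2x - 6)/(2y - 2) = (3 - x)/(y - 1)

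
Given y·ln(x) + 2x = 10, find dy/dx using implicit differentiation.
Apply d/dx to both sides, remembering that y depends on x. Each occurrence of y therefore brings in a y' = dy/dx via the chain rule.

With F(x, y) equal to the left-hand side minus the right, differentiate F term by term:
  d/dx[2x] = 2
  d/dx[y·ln(x)] = y'·ln(x) + y/x
  d/dx[-10] = 0
Adding these up, d/dx[F] = 0 becomes
  (2 + y/x) + (ln(x))·y' = 0,
so isolating y',
  dy/dx = -(2 + y/x)/(ln(x))
        = -((2x + y)/x)/(ln(x)) = (-2x - y)/(x·ln(x))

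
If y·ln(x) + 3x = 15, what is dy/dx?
Differentiate the relation implicitly: treat y = y(x) and apply the chain rule, so every y-derivative picks up a y' = dy/dx factor.

With everything moved to the left-hand side, differentiate term by term:
  d/dx[3x] = 3
  d/dx[y·ln(x)] = y'·ln(x) + y/x
  d/dx[-15] = 0

Separating the contributions that come from x directly and those that come through y:
  without y':      3 + y/x
  multiplying y':  ln(x)

so (3 + y/x) + (ln(x))·y' = 0, and therefore
  dy/dx = -(3 + y/x)/(ln(x))
        = -((3x + y)/x)/(ln(x)) = (-3x - y)/(x·ln(x))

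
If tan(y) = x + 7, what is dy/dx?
Differentiate the relation implicitly: treat y = y(x) and apply the chain rule, so every y-derivative picks up a y' = dy/dx factor.

With everything moved to the left-hand side, differentiate term by term:
  d/dx[-x] = -1
  d/dx[tan(y)] = y'(tan(y)^2 + 1)
  d/dx[-7] = 0

Separating the contributions that come from x directly and those that come through y:
  without y':      -1
  multiplying y':  tan(y)^2 + 1

so (-1) + (tan(y)^2 + 1)·y' = 0, and therefore
  dy/dx = -(-1)/(tan(y)^2 + 1) = cos(y)^2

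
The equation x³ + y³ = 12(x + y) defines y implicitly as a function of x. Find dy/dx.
Differentiate the relation implicitly: treat y = y(x) and apply the chain rule, so every y-derivative picks up a y' = dy/dx factor.

With everything moved to the left-hand side, differentiate term by term:
  d/dx[x^3] = 3x^2
  d/dx[-12x] = -12
  d/dx[y^3] = 3y^2·y'
  d/dx[-12y] = -12·y'

Separating the contributions that come from x directly and those that come through y:
  without y':      3x^2 - 12
  multiplying y':  3y^2 - 12

so (3x^2 - 12) + (3y^2 - 12)·y' = 0, and therefore
  dy/dx = -(3x^2 - 12)/(3y^2 - 12) = (4 - x^2)/(y^2 - 4)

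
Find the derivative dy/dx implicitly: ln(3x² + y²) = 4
Differentiate the relation implicitly: treat y = y(x) and apply the chain rule, so every y-derivative picks up a y' = dy/dx factor.

With everything moved to the left-hand side, differentiate term by term:
  d/dx[ln(3x^2 + y^2)] = (6x + 2y·y')/(3x^2 + y^2)
  d/dx[-4] = 0

Separating the contributions that come from x directly and those that come through y:
  without y':      6x/(3x^2 + y^2)
  multiplying y':  2y/(3x^2 + y^2)

so (6x/(3x^2 + y^2)) + (2y/(3x^2 + y^2))·y' = 0, and therefore
  dy/dx = -(6x/(3x^2 + y^2))/(2y/(3x^2 + y^2)) = -3x/y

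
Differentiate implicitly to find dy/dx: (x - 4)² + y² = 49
Apply d/dx to both sides, remembering that y depends on x. Each occurrence of y therefore brings in a y' = dy/dx via the chain rule.

With F(x, y) equal to the left-hand side minus the right, differentiate F term by term:
  d/dx[y^2] = 2y·y'
  d/dx[(x - 4)^2] = 2x - 8
  d/dx[-49] = 0
Adding these up, d/dx[F] = 0 becomes
  (2x - 8) + (2y)·y' = 0,
so isolating y',
  dy/dx = -(2x - 8)/(2y) = (4 - x)/y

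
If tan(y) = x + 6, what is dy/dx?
Differentiate the relation implicitly: treat y = y(x) and apply the chain rule, so every y-derivative picks up a y' = dy/dx factor.

With everything moved to the left-hand side, differentiate term by term:
  d/dx[-x] = -1
  d/dx[tan(y)] = y'(tan(y)^2 + 1)
  d/dx[-6] = 0

Separating the contributions that come from x directly and those that come through y:
  without y':      -1
  multiplying y':  tan(y)^2 + 1

so (-1) + (tan(y)^2 + 1)·y' = 0, and therefore
  dy/dx = -(-1)/(tan(y)^2 + 1) = cos(y)^2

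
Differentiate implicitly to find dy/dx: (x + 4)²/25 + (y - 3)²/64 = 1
Take d/dx of both sides. Since y is implicitly a function of x, the chain rule attaches a y' = dy/dx factor whenever we differentiate through y.

Set F(x, y) = (left side) − (right side), so the curve is F = 0. Differentiating each term of F:
  d/dx[(x + 4)^2/25] = 2x/25 + 8/25
  d/dx[(y - 3)^2/64] = y'(y - 3)/32
  d/dx[-1] = 0

Collecting, the y'-free part is the partial derivative in x and the y' coefficient is the partial derivative in y:
  ∂F/∂x = 2x/25 + 8/25
  ∂F/∂y = y/32 - 3/32

so d/dx[F(x, y(x))] = ∂F/∂x + (∂F/∂y)·y' = 0. Rearranging,
  dy/dx = -(∂F/∂x)/(∂F/∂y) = -(2x/25 + 8/25)/(y/32 - 3/32)
        = -(2(x + 4)/25)/((y - 3)/32) = 64(-x - 4)/(25(y - 3))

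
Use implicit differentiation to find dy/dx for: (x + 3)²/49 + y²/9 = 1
Apply d/dx to both sides, remembering that y depends on x. Each occurrence of y therefore brings in a y' = dy/dx via the chain rule.

With F(x, y) equal to the left-hand side minus the right, differentiate F term by term:
  d/dx[y^2/9] = 2y·y'/9
  d/dx[(x + 3)^2/49] = 2x/49 + 6/49
  d/dx[-1] = 0
Adding these up, d/dx[F] = 0 becomes
  (2x/49 + 6/49) + (2y/9)·y' = 0,
so isolating y',
  dy/dx = -(2x/49 + 6/49)/(2y/9)
        = -(2(x + 3)/49)/(2y/9) = 9(-x - 3)/(49y)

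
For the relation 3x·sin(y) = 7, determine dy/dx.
Differentiate both sides with respect to x, treating y as y(x). By the chain rule, any term containing y contributes a factor of y' = dy/dx when we differentiate it.

Move every term to one side and write the relation as F(x, y) = 0. Term by term,
  d/dx[3x·sin(y)] = 3x·y'·cos(y) + 3sin(y)
  d/dx[-7] = 0

The pieces without y' make up ∂F/∂x and the coefficient of y' is ∂F/∂y:
  ∂F/∂x = 3sin(y),
  ∂F/∂y = 3x·cos(y).

Since d/dx[F] = ∂F/∂x + (∂F/∂y)·y' = 0, solve for y':
  (∂F/∂y)·y' = -∂F/∂x
  dy/dx = -(∂F/∂x)/(∂F/∂y) = -(3sin(y))/(3x·cos(y)) = -tan(y)/x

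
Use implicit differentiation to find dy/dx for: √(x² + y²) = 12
Take d/dx of both sides. Since y is implicitly a function of x, the chain rule attaches a y' = dy/dx factor whenever we differentiate through y.

Set F(x, y) = (left side) − (right side), so the curve is F = 0. Differentiating each term of F:
  d/dx[√(x^2 + y^2)] = (x + y·y')/√(x^2 + y^2)
  d/dx[-12] = 0

Collecting, the y'-free part is the partial derivative in x and the y' coefficient is the partial derivative in y:
  ∂F/∂x = x/√(x^2 + y^2)
  ∂F/∂y = y/√(x^2 + y^2)

so d/dx[F(x, y(x))] = ∂F/∂x + (∂F/∂y)·y' = 0. Rearranging,
  dy/dx = -(∂F/∂x)/(∂F/∂y) = -(x/√(x^2 + y^2))/(y/√(x^2 + y^2)) = -x/y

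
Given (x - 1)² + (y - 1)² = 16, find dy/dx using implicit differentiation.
Differentiate the relation implicitly: treat y = y(x) and apply the chain rule, so every y-derivative picks up a y' = dy/dx factor.

With everything moved to the left-hand side, differentiate term by term:
  d/dx[(x - 1)^2] = 2x - 2
  d/dx[(y - 1)^2] = 2·y'(y - 1)
  d/dx[-16] = 0

Separating the contributions that come from x directly and those that come through y:
  without y':      2x - 2
  multiplying y':  2y - 2

so (2x - 2) + (2y - 2)·y' = 0, and therefore
  dy/dx = -(2x - 2)/(2y - 2) = (1 - x)/(y - 1)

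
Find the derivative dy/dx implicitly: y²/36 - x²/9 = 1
Take d/dx of both sides. Since y is implicitly a function of x, the chain rule attaches a y' = dy/dx factor whenever we differentiate through y.

Set F(x, y) = (left side) − (right side), so the curve is F = 0. Differentiating each term of F:
  d/dx[-x^2/9] = -2x/9
  d/dx[y^2/36] = y·y'/18
  d/dx[-1] = 0

Collecting, the y'-free part is the partial derivative in x and the y' coefficient is the partial derivative in y:
  ∂F/∂x = -2x/9
  ∂F/∂y = y/18

so d/dx[F(x, y(x))] = ∂F/∂x + (∂F/∂y)·y' = 0. Rearranging,
  dy/dx = -(∂F/∂x)/(∂F/∂y) = -(-2x/9)/(y/18) = 4x/y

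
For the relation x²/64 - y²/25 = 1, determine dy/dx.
Apply d/dx to both sides, remembering that y depends on x. Each occurrence of y therefore brings in a y' = dy/dx via the chain rule.

With F(x, y) equal to the left-hand side minus the right, differentiate F term by term:
  d/dx[x^2/64] = x/32
  d/dx[-y^2/25] = -2y·y'/25
  d/dx[-1] = 0
Adding these up, d/dx[F] = 0 becomes
  (x/32) + (-2y/25)·y' = 0,
so isolating y',
  dy/dx = -(x/32)/(-2y/25) = 25x/(64y)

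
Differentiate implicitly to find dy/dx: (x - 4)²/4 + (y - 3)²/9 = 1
Differentiate the relation implicitly: treat y = y(x) and apply the chain rule, so every y-derivative picks up a y' = dy/dx factor.

With everything moved to the left-hand side, differentiate term by term:
  d/dx[(x - 4)^2/4] = x/2 - 2
  d/dx[(y - 3)^2/9] = 2·y'(y - 3)/9
  d/dx[-1] = 0

Separating the contributions that come from x directly and those that come through y:
  without y':      x/2 - 2
  multiplying y':  2y/9 - 2/3

so (x/2 - 2) + (2y/9 - 2/3)·y' = 0, and therefore
  dy/dx = -(x/2 - 2)/(2y/9 - 2/3)
        = -((x - 4)/2)/(2(y - 3)/9) = 9(4 - x)/(4(y - 3))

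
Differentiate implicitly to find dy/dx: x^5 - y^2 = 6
Differentiate the relation implicitly: treat y = y(x) and apply the chain rule, so every y-derivative picks up a y' = dy/dx factor.

With everything moved to the left-hand side, differentiate term by term:
  d/dx[x^5] = 5x^4
  d/dx[-y^2] = -2y·y'
  d/dx[-6] = 0

Separating the contributions that come from x directly and those that come through y:
  without y':      5x^4
  multiplying y':  -2y

so (5x^4) + (-2y)·y' = 0, and therefore
  dy/dx = -(5x^4)/(-2y) = 5x^4/(2y)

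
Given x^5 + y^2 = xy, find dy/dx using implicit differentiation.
Take d/dx of both sides. Since y is implicitly a function of x, the chain rule attaches a y' = dy/dx factor whenever we differentiate through y.

Set F(x, y) = (left side) − (right side), so the curve is F = 0. Differentiating each term of F:
  d/dx[x^5] = 5x^4
  d/dx[-xy] = -x·y' - y
  d/dx[y^2] = 2y·y'

Collecting, the y'-free part is the partial derivative in x and the y' coefficient is the partial derivative in y:
  ∂F/∂x = 5x^4 - y
  ∂F/∂y = -x + 2y

so d/dx[F(x, y(x))] = ∂F/∂x + (∂F/∂y)·y' = 0. Rearranging,
  dy/dx = -(∂F/∂x)/(∂F/∂y) = -(5x^4 - y)/(-x + 2y) = (5x^4 - y)/(x - 2y)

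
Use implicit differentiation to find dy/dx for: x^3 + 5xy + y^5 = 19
Take d/dx of both sides. Since y is implicitly a function of x, the chain rule attaches a y' = dy/dx factor whenever we differentiate through y.

Set F(x, y) = (left side) − (right side), so the curve is F = 0. Differentiating each term of F:
  d/dx[x^3] = 3x^2
  d/dx[5xy] = 5x·y' + 5y
  d/dx[y^5] = 5y^4·y'
  d/dx[-19] = 0

Collecting, the y'-free part is the partial derivative in x and the y' coefficient is the partial derivative in y:
  ∂F/∂x = 3x^2 + 5y
  ∂F/∂y = 5x + 5y^4

so d/dx[F(x, y(x))] = ∂F/∂x + (∂F/∂y)·y' = 0. Rearranging,
  dy/dx = -(∂F/∂x)/(∂F/∂y) = -(3x^2 + 5y)/(5x + 5y^4) = (-3x^2/5 - y)/(x + y^4)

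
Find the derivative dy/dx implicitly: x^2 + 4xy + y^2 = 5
Differentiate the relation implicitly: treat y = y(x) and apply the chain rule, so every y-derivative picks up a y' = dy/dx factor.

With everything moved to the left-hand side, differentiate term by term:
  d/dx[x^2] = 2x
  d/dx[4xy] = 4x·y' + 4y
  d/dx[y^2] = 2y·y'
  d/dx[-5] = 0

Separating the contributions that come from x directly and those that come through y:
  without y':      2x + 4y
  multiplying y':  4x + 2y

so (2x + 4y) + (4x + 2y)·y' = 0, and therefore
  dy/dx = -(2x + 4y)/(4x + 2y) = (-x - 2y)/(2x + y)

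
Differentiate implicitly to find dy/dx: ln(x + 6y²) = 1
Take d/dx of both sides. Since y is implicitly a function of x, the chain rule attaches a y' = dy/dx factor whenever we differentiate through y.

Set F(x, y) = (left side) − (right side), so the curve is F = 0. Differentiating each term of F:
  d/dx[ln(x + 6y^2)] = (12y·y' + 1)/(x + 6y^2)
  d/dx[-1] = 0

Collecting, the y'-free part is the partial derivative in x and the y' coefficient is the partial derivative in y:
  ∂F/∂x = 1/(x + 6y^2)
  ∂F/∂y = 12y/(x + 6y^2)

so d/dx[F(x, y(x))] = ∂F/∂x + (∂F/∂y)·y' = 0. Rearranging,
  dy/dx = -(∂F/∂x)/(∂F/∂y) = -(1/(x + 6y^2))/(12y/(x + 6y^2)) = -1/(12y)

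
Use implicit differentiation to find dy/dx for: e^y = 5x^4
Take d/dx of both sides. Since y is implicitly a function of x, the chain rule attaches a y' = dy/dx factor whenever we differentiate through y.

Set F(x, y) = (left side) − (right side), so the curve is F = 0. Differentiating each term of F:
  d/dx[-5x^4] = -20x^3
  d/dx[e^(y)] = y'·e^(y)

Collecting, the y'-free part is the partial derivative in x and the y' coefficient is the partial derivative in y:
  ∂F/∂x = -20x^3
  ∂F/∂y = e^(y)

so d/dx[F(x, y(x))] = ∂F/∂x + (∂F/∂y)·y' = 0. Rearranging,
  dy/dx = -(∂F/∂x)/(∂F/∂y) = -(-20x^3)/(e^(y)) = 20x^3e^(-y)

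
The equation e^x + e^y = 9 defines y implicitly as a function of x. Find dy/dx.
Differentiate both sides with respect to x, treating y as y(x). By the chain rule, any term containing y contributes a factor of y' = dy/dx when we differentiate it.

Move every term to one side and write the relation as F(x, y) = 0. Term by term,
  d/dx[e^(x)] = e^(x)
  d/dx[e^(y)] = y'·e^(y)
  d/dx[-9] = 0

The pieces without y' make up ∂F/∂x and the coefficient of y' is ∂F/∂y:
  ∂F/∂x = e^(x),
  ∂F/∂y = e^(y).

Since d/dx[F] = ∂F/∂x + (∂F/∂y)·y' = 0, solve for y':
  (∂F/∂y)·y' = -∂F/∂x
  dy/dx = -(∂F/∂x)/(∂F/∂y) = -(e^(x))/(e^(y)) = -e^(x - y)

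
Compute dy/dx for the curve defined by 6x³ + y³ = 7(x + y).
Differentiate both sides with respect to x, treating y as y(x). By the chain rule, any term containing y contributes a factor of y' = dy/dx when we differentiate it.

Move every term to one side and write the relation as F(x, y) = 0. Term by term,
  d/dx[6x^3] = 18x^2
  d/dx[-7x] = -7
  d/dx[y^3] = 3y^2·y'
  d/dx[-7y] = -7·y'

The pieces without y' make up ∂F/∂x and the coefficient of y' is ∂F/∂y:
  ∂F/∂x = 18x^2 - 7,
  ∂F/∂y = 3y^2 - 7.

Since d/dx[F] = ∂F/∂x + (∂F/∂y)·y' = 0, solve for y':
  (∂F/∂y)·y' = -∂F/∂x
  dy/dx = -(∂F/∂x)/(∂F/∂y) = -(18x^2 - 7)/(3y^2 - 7) = (7 - 18x^2)/(3y^2 - 7)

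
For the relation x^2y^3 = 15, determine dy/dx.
Take d/dx of both sides. Since y is implicitly a function of x, the chain rule attaches a y' = dy/dx factor whenever we differentiate through y.

Set F(x, y) = (left side) − (right side), so the curve is F = 0. Differentiating each term of F:
  d/dx[x^2y^3] = 3x^2y^2·y' + 2xy^3
  d/dx[-15] = 0

Collecting, the y'-free part is the partial derivative in x and the y' coefficient is the partial derivative in y:
  ∂F/∂x = 2xy^3
  ∂F/∂y = 3x^2y^2

so d/dx[F(x, y(x))] = ∂F/∂x + (∂F/∂y)·y' = 0. Rearranging,
  dy/dx = -(∂F/∂x)/(∂F/∂y) = -(2xy^3)/(3x^2y^2) = -2y/(3x)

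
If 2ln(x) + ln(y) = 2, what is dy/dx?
Differentiate the relation implicitly: treat y = y(x) and apply the chain rule, so every y-derivative picks up a y' = dy/dx factor.

With everything moved to the left-hand side, differentiate term by term:
  d/dx[2ln(x)] = 2/x
  d/dx[ln(y)] = y'/y
  d/dx[-2] = 0

Separating the contributions that come from x directly and those that come through y:
  without y':      2/x
  multiplying y':  1/y

so (2/x) + (1/y)·y' = 0, and therefore
  dy/dx = -(2/x)/(1/y) = -2y/x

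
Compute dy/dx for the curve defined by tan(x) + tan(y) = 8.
Differentiate the relation implicitly: treat y = y(x) and apply the chain rule, so every y-derivative picks up a y' = dy/dx factor.

With everything moved to the left-hand side, differentiate term by term:
  d/dx[tan(x)] = tan(x)^2 + 1
  d/dx[tan(y)] = y'(tan(y)^2 + 1)
  d/dx[-8] = 0

Separating the contributions that come from x directly and those that come through y:
  without y':      tan(x)^2 + 1
  multiplying y':  tan(y)^2 + 1

so (tan(x)^2 + 1) + (tan(y)^2 + 1)·y' = 0, and therefore
  dy/dx = -(tan(x)^2 + 1)/(tan(y)^2 + 1) = -cos(y)^2/cos(x)^2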